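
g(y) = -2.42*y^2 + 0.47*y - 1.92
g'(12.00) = -57.61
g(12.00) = -344.76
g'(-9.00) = 44.03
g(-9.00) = -202.17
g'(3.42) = -16.08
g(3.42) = -28.62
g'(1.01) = -4.42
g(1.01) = -3.91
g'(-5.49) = 27.04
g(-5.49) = -77.44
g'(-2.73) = 13.68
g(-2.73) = -21.24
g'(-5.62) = 27.67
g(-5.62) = -81.00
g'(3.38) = -15.89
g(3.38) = -27.98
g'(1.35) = -6.06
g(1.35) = -5.70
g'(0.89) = -3.84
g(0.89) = -3.42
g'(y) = 0.47 - 4.84*y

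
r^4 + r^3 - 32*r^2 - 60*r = r*(r - 6)*(r + 2)*(r + 5)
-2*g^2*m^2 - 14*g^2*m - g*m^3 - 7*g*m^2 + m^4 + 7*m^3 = m*(-2*g + m)*(g + m)*(m + 7)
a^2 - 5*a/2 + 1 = (a - 2)*(a - 1/2)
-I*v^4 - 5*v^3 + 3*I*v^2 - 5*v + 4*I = (v - 4*I)*(v - I)^2*(-I*v + 1)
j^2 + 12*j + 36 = (j + 6)^2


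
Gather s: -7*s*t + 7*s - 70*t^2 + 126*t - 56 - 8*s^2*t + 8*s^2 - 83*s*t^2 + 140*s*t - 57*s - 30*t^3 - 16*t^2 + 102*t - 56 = s^2*(8 - 8*t) + s*(-83*t^2 + 133*t - 50) - 30*t^3 - 86*t^2 + 228*t - 112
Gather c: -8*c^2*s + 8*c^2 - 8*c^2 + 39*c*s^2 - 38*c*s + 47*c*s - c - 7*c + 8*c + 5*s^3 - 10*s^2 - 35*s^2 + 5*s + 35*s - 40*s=-8*c^2*s + c*(39*s^2 + 9*s) + 5*s^3 - 45*s^2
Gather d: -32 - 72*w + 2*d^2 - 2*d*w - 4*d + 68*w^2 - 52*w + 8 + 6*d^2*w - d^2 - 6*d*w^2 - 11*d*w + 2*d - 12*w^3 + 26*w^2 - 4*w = d^2*(6*w + 1) + d*(-6*w^2 - 13*w - 2) - 12*w^3 + 94*w^2 - 128*w - 24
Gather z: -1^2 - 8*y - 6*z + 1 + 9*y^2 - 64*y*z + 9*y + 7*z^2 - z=9*y^2 + y + 7*z^2 + z*(-64*y - 7)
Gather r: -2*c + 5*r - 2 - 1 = -2*c + 5*r - 3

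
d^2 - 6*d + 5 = (d - 5)*(d - 1)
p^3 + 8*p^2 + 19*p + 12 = (p + 1)*(p + 3)*(p + 4)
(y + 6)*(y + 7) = y^2 + 13*y + 42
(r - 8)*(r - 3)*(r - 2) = r^3 - 13*r^2 + 46*r - 48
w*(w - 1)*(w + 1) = w^3 - w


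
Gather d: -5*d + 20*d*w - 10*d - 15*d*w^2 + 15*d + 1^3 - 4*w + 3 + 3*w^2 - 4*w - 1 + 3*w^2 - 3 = d*(-15*w^2 + 20*w) + 6*w^2 - 8*w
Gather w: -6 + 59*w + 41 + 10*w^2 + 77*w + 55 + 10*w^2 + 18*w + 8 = 20*w^2 + 154*w + 98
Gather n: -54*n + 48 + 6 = 54 - 54*n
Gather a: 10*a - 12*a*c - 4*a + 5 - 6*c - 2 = a*(6 - 12*c) - 6*c + 3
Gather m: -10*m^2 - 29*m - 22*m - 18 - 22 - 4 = -10*m^2 - 51*m - 44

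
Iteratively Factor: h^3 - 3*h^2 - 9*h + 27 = (h - 3)*(h^2 - 9) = (h - 3)^2*(h + 3)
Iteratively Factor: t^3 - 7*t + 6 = (t + 3)*(t^2 - 3*t + 2) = (t - 2)*(t + 3)*(t - 1)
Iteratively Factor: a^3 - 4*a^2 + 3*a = (a - 3)*(a^2 - a) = a*(a - 3)*(a - 1)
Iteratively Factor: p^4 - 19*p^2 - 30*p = (p)*(p^3 - 19*p - 30) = p*(p + 3)*(p^2 - 3*p - 10) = p*(p + 2)*(p + 3)*(p - 5)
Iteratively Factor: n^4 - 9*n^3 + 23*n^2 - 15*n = (n - 3)*(n^3 - 6*n^2 + 5*n) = (n - 5)*(n - 3)*(n^2 - n) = n*(n - 5)*(n - 3)*(n - 1)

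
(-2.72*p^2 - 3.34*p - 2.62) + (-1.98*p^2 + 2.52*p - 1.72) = -4.7*p^2 - 0.82*p - 4.34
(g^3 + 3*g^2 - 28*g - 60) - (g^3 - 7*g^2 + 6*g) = 10*g^2 - 34*g - 60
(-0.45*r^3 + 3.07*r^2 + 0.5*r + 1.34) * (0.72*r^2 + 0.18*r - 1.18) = -0.324*r^5 + 2.1294*r^4 + 1.4436*r^3 - 2.5678*r^2 - 0.3488*r - 1.5812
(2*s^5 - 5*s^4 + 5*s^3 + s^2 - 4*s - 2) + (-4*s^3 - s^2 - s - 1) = 2*s^5 - 5*s^4 + s^3 - 5*s - 3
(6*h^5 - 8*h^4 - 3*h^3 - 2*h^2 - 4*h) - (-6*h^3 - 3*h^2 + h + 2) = 6*h^5 - 8*h^4 + 3*h^3 + h^2 - 5*h - 2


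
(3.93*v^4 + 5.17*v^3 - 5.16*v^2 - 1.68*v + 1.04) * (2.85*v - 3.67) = 11.2005*v^5 + 0.311400000000001*v^4 - 33.6799*v^3 + 14.1492*v^2 + 9.1296*v - 3.8168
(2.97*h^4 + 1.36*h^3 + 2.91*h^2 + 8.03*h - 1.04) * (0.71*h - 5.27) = 2.1087*h^5 - 14.6863*h^4 - 5.1011*h^3 - 9.6344*h^2 - 43.0565*h + 5.4808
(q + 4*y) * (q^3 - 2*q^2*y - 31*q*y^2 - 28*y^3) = q^4 + 2*q^3*y - 39*q^2*y^2 - 152*q*y^3 - 112*y^4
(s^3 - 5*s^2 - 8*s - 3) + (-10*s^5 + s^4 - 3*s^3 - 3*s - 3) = -10*s^5 + s^4 - 2*s^3 - 5*s^2 - 11*s - 6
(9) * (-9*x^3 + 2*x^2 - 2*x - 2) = -81*x^3 + 18*x^2 - 18*x - 18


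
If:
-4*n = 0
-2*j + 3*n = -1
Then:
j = 1/2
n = 0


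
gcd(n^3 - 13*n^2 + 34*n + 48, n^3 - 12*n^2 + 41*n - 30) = n - 6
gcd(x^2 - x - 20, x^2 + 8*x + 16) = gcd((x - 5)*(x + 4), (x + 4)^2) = x + 4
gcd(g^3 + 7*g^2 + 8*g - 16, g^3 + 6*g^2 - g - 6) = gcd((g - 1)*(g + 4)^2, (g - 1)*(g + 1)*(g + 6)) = g - 1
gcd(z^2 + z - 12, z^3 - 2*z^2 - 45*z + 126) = z - 3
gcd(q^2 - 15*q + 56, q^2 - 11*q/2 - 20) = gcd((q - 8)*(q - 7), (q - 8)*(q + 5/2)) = q - 8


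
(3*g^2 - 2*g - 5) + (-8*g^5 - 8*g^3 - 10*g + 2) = -8*g^5 - 8*g^3 + 3*g^2 - 12*g - 3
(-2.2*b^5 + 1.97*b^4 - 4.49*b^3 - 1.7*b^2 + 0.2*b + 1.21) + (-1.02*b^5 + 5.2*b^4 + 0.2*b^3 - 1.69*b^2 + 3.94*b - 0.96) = -3.22*b^5 + 7.17*b^4 - 4.29*b^3 - 3.39*b^2 + 4.14*b + 0.25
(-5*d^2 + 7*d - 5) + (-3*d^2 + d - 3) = -8*d^2 + 8*d - 8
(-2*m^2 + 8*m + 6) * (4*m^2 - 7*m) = -8*m^4 + 46*m^3 - 32*m^2 - 42*m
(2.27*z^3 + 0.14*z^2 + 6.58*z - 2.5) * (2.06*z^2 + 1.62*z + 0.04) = 4.6762*z^5 + 3.9658*z^4 + 13.8724*z^3 + 5.5152*z^2 - 3.7868*z - 0.1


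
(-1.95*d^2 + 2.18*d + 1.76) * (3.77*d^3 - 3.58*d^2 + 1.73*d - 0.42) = -7.3515*d^5 + 15.1996*d^4 - 4.5427*d^3 - 1.7104*d^2 + 2.1292*d - 0.7392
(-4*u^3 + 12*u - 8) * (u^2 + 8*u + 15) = -4*u^5 - 32*u^4 - 48*u^3 + 88*u^2 + 116*u - 120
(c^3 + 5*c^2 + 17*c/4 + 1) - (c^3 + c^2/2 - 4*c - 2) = 9*c^2/2 + 33*c/4 + 3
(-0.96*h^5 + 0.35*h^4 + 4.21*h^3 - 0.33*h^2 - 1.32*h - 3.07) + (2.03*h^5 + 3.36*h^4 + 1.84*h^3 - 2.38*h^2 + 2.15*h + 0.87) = 1.07*h^5 + 3.71*h^4 + 6.05*h^3 - 2.71*h^2 + 0.83*h - 2.2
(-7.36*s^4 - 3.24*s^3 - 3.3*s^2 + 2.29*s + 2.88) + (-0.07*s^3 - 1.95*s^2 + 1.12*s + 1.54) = -7.36*s^4 - 3.31*s^3 - 5.25*s^2 + 3.41*s + 4.42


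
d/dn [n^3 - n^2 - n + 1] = 3*n^2 - 2*n - 1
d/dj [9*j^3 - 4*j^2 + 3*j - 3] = 27*j^2 - 8*j + 3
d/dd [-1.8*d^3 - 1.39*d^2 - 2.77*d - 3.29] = -5.4*d^2 - 2.78*d - 2.77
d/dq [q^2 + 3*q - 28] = 2*q + 3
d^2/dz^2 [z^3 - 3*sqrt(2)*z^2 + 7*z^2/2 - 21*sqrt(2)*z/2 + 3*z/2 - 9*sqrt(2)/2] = 6*z - 6*sqrt(2) + 7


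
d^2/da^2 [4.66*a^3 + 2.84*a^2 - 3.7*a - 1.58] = 27.96*a + 5.68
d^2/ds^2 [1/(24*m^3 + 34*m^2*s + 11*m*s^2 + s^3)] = 2*(-(11*m + 3*s)*(24*m^3 + 34*m^2*s + 11*m*s^2 + s^3) + (34*m^2 + 22*m*s + 3*s^2)^2)/(24*m^3 + 34*m^2*s + 11*m*s^2 + s^3)^3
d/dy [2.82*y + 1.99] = 2.82000000000000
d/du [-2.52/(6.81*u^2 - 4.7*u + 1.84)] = (34.3224*u - 11.844)/(6.81*u^2 - 4.7*u + 1.84)^2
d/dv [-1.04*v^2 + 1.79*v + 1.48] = 1.79 - 2.08*v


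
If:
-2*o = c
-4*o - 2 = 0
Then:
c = 1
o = -1/2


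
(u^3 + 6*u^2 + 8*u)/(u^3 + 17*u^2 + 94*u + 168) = u*(u + 2)/(u^2 + 13*u + 42)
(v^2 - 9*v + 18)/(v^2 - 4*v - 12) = (v - 3)/(v + 2)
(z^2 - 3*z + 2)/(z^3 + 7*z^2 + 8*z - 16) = (z - 2)/(z^2 + 8*z + 16)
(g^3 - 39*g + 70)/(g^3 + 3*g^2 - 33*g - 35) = (g - 2)/(g + 1)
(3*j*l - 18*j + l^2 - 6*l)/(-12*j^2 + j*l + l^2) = (3*j*l - 18*j + l^2 - 6*l)/(-12*j^2 + j*l + l^2)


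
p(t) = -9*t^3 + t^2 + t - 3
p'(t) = -27*t^2 + 2*t + 1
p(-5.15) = 1247.69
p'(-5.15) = -725.41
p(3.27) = -303.73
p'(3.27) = -281.17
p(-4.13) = 643.93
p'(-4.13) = -467.80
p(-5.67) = 1664.04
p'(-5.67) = -878.36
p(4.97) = -1078.20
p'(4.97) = -655.98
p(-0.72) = 0.16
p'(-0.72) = -14.44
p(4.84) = -995.15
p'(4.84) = -621.81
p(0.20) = -2.83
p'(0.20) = 0.32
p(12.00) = -15399.00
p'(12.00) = -3863.00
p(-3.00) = 246.00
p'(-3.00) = -248.00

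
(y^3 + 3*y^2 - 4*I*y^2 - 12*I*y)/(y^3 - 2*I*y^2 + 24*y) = (y^2 + y*(3 - 4*I) - 12*I)/(y^2 - 2*I*y + 24)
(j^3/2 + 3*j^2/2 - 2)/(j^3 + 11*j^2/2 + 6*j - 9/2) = (j^3 + 3*j^2 - 4)/(2*j^3 + 11*j^2 + 12*j - 9)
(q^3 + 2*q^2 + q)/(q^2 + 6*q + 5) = q*(q + 1)/(q + 5)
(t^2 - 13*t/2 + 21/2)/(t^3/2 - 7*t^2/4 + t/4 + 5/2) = 2*(2*t^2 - 13*t + 21)/(2*t^3 - 7*t^2 + t + 10)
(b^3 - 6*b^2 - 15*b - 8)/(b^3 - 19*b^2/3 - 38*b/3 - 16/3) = 3*(b + 1)/(3*b + 2)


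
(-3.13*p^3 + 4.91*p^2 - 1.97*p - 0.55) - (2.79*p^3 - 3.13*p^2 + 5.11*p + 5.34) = -5.92*p^3 + 8.04*p^2 - 7.08*p - 5.89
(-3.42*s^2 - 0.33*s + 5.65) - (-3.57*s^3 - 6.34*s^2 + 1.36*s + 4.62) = 3.57*s^3 + 2.92*s^2 - 1.69*s + 1.03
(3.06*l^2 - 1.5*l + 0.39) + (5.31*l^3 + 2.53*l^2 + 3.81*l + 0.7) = 5.31*l^3 + 5.59*l^2 + 2.31*l + 1.09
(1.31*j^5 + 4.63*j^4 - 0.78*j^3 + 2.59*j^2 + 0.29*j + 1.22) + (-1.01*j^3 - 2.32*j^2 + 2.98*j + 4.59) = 1.31*j^5 + 4.63*j^4 - 1.79*j^3 + 0.27*j^2 + 3.27*j + 5.81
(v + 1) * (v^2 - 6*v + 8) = v^3 - 5*v^2 + 2*v + 8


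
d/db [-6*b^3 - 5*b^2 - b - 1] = -18*b^2 - 10*b - 1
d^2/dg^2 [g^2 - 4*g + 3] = 2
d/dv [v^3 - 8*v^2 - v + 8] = 3*v^2 - 16*v - 1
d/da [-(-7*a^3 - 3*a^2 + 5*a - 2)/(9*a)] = 14*a/9 + 1/3 - 2/(9*a^2)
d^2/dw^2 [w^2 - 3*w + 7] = 2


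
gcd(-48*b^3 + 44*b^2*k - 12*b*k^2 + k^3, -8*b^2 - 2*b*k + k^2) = 4*b - k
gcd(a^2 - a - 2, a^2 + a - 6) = a - 2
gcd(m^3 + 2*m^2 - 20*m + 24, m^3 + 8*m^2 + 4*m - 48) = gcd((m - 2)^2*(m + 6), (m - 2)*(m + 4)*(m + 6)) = m^2 + 4*m - 12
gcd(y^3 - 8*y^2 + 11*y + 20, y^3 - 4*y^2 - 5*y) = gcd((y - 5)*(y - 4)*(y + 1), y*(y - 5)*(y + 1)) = y^2 - 4*y - 5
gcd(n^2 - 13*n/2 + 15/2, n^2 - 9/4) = n - 3/2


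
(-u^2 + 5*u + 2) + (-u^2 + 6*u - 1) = -2*u^2 + 11*u + 1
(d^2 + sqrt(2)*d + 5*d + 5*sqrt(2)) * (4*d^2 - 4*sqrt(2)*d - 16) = 4*d^4 + 20*d^3 - 24*d^2 - 120*d - 16*sqrt(2)*d - 80*sqrt(2)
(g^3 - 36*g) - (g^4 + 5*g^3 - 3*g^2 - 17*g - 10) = -g^4 - 4*g^3 + 3*g^2 - 19*g + 10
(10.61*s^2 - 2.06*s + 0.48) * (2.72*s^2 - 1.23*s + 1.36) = 28.8592*s^4 - 18.6535*s^3 + 18.269*s^2 - 3.392*s + 0.6528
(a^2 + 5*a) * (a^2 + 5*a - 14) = a^4 + 10*a^3 + 11*a^2 - 70*a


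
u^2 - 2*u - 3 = (u - 3)*(u + 1)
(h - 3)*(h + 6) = h^2 + 3*h - 18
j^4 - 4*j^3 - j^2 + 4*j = j*(j - 4)*(j - 1)*(j + 1)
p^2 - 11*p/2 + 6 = (p - 4)*(p - 3/2)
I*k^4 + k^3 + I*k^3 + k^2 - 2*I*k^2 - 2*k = k*(k - 1)*(k + 2)*(I*k + 1)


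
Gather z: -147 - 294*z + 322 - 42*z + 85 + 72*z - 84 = 176 - 264*z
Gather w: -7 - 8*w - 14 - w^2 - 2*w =-w^2 - 10*w - 21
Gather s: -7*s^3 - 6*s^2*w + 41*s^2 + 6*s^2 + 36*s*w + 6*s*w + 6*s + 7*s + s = -7*s^3 + s^2*(47 - 6*w) + s*(42*w + 14)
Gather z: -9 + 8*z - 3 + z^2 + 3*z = z^2 + 11*z - 12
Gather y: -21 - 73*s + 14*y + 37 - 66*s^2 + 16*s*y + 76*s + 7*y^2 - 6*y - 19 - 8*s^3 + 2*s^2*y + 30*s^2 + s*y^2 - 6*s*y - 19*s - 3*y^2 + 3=-8*s^3 - 36*s^2 - 16*s + y^2*(s + 4) + y*(2*s^2 + 10*s + 8)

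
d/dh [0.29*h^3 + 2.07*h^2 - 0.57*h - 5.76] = 0.87*h^2 + 4.14*h - 0.57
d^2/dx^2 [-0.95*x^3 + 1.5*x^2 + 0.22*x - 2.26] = 3.0 - 5.7*x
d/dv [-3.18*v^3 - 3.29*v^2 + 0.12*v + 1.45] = -9.54*v^2 - 6.58*v + 0.12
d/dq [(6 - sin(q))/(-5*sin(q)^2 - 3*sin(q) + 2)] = (-5*sin(q)^2 + 60*sin(q) + 16)*cos(q)/(5*sin(q)^2 + 3*sin(q) - 2)^2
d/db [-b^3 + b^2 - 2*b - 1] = -3*b^2 + 2*b - 2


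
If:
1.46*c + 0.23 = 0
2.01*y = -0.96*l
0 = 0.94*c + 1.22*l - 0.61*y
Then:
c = -0.16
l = 0.10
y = -0.05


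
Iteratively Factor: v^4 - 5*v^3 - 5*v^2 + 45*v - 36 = (v - 4)*(v^3 - v^2 - 9*v + 9) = (v - 4)*(v - 1)*(v^2 - 9) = (v - 4)*(v - 1)*(v + 3)*(v - 3)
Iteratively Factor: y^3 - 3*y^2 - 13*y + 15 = (y - 5)*(y^2 + 2*y - 3) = (y - 5)*(y + 3)*(y - 1)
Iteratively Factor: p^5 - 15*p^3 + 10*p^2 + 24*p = (p + 1)*(p^4 - p^3 - 14*p^2 + 24*p) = p*(p + 1)*(p^3 - p^2 - 14*p + 24) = p*(p - 2)*(p + 1)*(p^2 + p - 12) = p*(p - 3)*(p - 2)*(p + 1)*(p + 4)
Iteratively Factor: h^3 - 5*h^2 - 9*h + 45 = (h - 3)*(h^2 - 2*h - 15) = (h - 5)*(h - 3)*(h + 3)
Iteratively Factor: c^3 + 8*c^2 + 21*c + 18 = (c + 2)*(c^2 + 6*c + 9) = (c + 2)*(c + 3)*(c + 3)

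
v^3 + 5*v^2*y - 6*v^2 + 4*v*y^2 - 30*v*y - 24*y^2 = (v - 6)*(v + y)*(v + 4*y)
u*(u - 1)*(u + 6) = u^3 + 5*u^2 - 6*u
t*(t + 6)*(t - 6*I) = t^3 + 6*t^2 - 6*I*t^2 - 36*I*t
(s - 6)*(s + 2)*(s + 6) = s^3 + 2*s^2 - 36*s - 72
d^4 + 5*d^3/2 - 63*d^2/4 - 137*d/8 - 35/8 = (d - 7/2)*(d + 1/2)^2*(d + 5)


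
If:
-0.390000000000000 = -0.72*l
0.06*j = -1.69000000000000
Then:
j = -28.17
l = 0.54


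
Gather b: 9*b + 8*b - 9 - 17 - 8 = 17*b - 34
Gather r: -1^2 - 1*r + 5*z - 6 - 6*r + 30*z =-7*r + 35*z - 7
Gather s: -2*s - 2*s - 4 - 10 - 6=-4*s - 20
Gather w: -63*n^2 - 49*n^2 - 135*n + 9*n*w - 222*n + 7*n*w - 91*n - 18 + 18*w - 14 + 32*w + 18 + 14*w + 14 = -112*n^2 - 448*n + w*(16*n + 64)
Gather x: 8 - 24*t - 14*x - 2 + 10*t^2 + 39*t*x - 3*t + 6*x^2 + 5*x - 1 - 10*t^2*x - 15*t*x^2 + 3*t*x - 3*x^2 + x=10*t^2 - 27*t + x^2*(3 - 15*t) + x*(-10*t^2 + 42*t - 8) + 5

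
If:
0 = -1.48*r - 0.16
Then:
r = -0.11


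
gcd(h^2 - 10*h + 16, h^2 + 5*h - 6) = 1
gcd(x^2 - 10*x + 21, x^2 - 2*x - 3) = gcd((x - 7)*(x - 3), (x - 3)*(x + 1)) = x - 3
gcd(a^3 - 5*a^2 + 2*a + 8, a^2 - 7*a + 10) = a - 2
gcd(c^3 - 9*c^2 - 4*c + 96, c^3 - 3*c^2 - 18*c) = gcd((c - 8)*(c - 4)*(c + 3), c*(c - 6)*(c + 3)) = c + 3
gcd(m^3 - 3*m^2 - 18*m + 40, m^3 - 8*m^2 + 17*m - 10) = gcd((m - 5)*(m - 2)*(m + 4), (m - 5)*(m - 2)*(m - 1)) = m^2 - 7*m + 10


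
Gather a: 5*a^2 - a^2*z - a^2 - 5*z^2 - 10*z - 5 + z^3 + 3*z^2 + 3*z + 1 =a^2*(4 - z) + z^3 - 2*z^2 - 7*z - 4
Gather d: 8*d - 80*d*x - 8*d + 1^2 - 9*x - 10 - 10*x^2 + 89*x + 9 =-80*d*x - 10*x^2 + 80*x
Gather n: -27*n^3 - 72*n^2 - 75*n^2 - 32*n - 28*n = -27*n^3 - 147*n^2 - 60*n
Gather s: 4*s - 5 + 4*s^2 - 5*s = 4*s^2 - s - 5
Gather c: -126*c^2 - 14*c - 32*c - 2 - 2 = -126*c^2 - 46*c - 4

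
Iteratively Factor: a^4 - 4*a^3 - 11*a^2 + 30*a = (a - 2)*(a^3 - 2*a^2 - 15*a) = a*(a - 2)*(a^2 - 2*a - 15) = a*(a - 5)*(a - 2)*(a + 3)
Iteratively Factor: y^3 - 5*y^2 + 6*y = (y - 3)*(y^2 - 2*y) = (y - 3)*(y - 2)*(y)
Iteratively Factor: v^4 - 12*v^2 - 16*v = (v)*(v^3 - 12*v - 16) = v*(v - 4)*(v^2 + 4*v + 4) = v*(v - 4)*(v + 2)*(v + 2)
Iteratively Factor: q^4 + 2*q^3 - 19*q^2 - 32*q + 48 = (q + 3)*(q^3 - q^2 - 16*q + 16) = (q + 3)*(q + 4)*(q^2 - 5*q + 4) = (q - 1)*(q + 3)*(q + 4)*(q - 4)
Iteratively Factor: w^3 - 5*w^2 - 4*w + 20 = (w - 5)*(w^2 - 4) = (w - 5)*(w + 2)*(w - 2)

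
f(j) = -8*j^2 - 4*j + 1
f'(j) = -16*j - 4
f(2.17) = -45.35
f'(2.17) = -38.72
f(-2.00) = -23.00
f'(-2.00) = 28.00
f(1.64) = -27.08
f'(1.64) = -30.24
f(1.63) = -26.78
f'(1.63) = -30.08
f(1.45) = -21.62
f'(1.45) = -27.20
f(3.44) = -107.43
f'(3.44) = -59.04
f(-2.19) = -28.61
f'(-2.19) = 31.04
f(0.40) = -1.88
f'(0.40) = -10.40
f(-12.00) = -1103.00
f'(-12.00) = 188.00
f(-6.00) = -263.00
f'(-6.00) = 92.00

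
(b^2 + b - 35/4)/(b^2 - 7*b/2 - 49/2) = (b - 5/2)/(b - 7)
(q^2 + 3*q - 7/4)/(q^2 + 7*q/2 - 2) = (q + 7/2)/(q + 4)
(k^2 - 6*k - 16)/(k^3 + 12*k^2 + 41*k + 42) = (k - 8)/(k^2 + 10*k + 21)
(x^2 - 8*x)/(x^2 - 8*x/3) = 3*(x - 8)/(3*x - 8)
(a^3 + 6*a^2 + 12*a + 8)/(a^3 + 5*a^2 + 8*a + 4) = (a + 2)/(a + 1)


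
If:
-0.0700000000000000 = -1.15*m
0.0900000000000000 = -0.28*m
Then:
No Solution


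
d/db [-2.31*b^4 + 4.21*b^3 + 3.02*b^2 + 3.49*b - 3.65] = -9.24*b^3 + 12.63*b^2 + 6.04*b + 3.49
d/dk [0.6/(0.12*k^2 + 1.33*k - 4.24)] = (-0.144*k - 0.798)/(0.12*k^2 + 1.33*k - 4.24)^2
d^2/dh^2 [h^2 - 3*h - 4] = 2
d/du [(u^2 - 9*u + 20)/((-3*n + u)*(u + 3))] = ((9 - 2*u)*(3*n - u)*(u + 3) + (3*n - u)*(u^2 - 9*u + 20) + (u + 3)*(-u^2 + 9*u - 20))/((3*n - u)^2*(u + 3)^2)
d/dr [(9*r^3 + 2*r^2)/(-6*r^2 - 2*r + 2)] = r*(-27*r^3 - 18*r^2 + 25*r + 4)/(2*(9*r^4 + 6*r^3 - 5*r^2 - 2*r + 1))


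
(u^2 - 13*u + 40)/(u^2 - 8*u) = (u - 5)/u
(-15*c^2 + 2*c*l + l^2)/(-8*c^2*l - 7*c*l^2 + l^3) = (15*c^2 - 2*c*l - l^2)/(l*(8*c^2 + 7*c*l - l^2))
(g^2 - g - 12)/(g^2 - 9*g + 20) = (g + 3)/(g - 5)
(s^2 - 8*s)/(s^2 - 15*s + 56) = s/(s - 7)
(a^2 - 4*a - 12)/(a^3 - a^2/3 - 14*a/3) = 3*(a - 6)/(a*(3*a - 7))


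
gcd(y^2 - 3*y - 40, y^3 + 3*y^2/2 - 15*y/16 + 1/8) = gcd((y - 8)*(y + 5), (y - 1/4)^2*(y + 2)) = 1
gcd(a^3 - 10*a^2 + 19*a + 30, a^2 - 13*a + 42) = a - 6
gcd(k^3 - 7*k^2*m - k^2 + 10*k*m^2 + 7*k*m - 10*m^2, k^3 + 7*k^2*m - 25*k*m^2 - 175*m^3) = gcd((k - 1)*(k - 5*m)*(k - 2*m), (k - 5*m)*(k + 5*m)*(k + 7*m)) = k - 5*m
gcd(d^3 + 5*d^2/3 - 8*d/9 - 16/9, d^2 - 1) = d - 1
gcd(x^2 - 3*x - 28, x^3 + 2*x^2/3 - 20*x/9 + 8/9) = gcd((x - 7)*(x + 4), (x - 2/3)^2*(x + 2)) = 1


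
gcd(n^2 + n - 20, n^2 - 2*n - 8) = n - 4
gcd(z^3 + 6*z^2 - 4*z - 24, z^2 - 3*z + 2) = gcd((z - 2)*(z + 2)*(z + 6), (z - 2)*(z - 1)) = z - 2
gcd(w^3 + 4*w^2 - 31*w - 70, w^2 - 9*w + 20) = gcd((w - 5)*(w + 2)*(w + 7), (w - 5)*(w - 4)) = w - 5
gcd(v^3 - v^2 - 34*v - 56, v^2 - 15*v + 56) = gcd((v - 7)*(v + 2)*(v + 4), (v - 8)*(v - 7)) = v - 7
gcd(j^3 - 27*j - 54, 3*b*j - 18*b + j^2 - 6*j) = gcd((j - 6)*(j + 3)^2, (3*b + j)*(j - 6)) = j - 6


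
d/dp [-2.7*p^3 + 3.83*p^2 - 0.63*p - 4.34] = -8.1*p^2 + 7.66*p - 0.63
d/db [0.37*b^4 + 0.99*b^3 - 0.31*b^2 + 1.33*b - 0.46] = 1.48*b^3 + 2.97*b^2 - 0.62*b + 1.33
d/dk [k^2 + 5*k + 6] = 2*k + 5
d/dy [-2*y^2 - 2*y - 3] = -4*y - 2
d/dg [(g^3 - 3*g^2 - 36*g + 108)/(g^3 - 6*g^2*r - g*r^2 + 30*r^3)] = ((-3*g^2 + 12*g*r + r^2)*(g^3 - 3*g^2 - 36*g + 108) + 3*(g^2 - 2*g - 12)*(g^3 - 6*g^2*r - g*r^2 + 30*r^3))/(g^3 - 6*g^2*r - g*r^2 + 30*r^3)^2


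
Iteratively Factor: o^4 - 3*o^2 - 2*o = (o)*(o^3 - 3*o - 2) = o*(o + 1)*(o^2 - o - 2) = o*(o + 1)^2*(o - 2)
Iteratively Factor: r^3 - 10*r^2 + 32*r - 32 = (r - 4)*(r^2 - 6*r + 8) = (r - 4)*(r - 2)*(r - 4)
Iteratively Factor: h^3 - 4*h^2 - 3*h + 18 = (h + 2)*(h^2 - 6*h + 9) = (h - 3)*(h + 2)*(h - 3)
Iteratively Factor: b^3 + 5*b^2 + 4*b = (b)*(b^2 + 5*b + 4) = b*(b + 4)*(b + 1)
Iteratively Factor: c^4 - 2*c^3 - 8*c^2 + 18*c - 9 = (c - 1)*(c^3 - c^2 - 9*c + 9) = (c - 3)*(c - 1)*(c^2 + 2*c - 3) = (c - 3)*(c - 1)^2*(c + 3)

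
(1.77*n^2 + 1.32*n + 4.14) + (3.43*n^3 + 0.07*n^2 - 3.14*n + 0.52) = 3.43*n^3 + 1.84*n^2 - 1.82*n + 4.66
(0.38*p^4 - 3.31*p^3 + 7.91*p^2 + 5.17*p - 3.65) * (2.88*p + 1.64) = 1.0944*p^5 - 8.9096*p^4 + 17.3524*p^3 + 27.862*p^2 - 2.0332*p - 5.986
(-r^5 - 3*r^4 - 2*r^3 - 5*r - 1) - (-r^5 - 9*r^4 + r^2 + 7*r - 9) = 6*r^4 - 2*r^3 - r^2 - 12*r + 8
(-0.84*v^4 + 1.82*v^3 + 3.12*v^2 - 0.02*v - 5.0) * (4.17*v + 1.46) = -3.5028*v^5 + 6.363*v^4 + 15.6676*v^3 + 4.4718*v^2 - 20.8792*v - 7.3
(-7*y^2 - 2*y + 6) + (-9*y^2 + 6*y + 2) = -16*y^2 + 4*y + 8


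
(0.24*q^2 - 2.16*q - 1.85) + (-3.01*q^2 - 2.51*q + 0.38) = -2.77*q^2 - 4.67*q - 1.47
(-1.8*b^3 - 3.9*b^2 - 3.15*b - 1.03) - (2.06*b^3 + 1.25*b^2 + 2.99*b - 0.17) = -3.86*b^3 - 5.15*b^2 - 6.14*b - 0.86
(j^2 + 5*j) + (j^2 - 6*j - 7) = 2*j^2 - j - 7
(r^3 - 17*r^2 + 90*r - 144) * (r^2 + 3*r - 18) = r^5 - 14*r^4 + 21*r^3 + 432*r^2 - 2052*r + 2592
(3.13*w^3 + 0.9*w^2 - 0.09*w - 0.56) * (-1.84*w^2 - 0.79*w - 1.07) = -5.7592*w^5 - 4.1287*w^4 - 3.8945*w^3 + 0.1385*w^2 + 0.5387*w + 0.5992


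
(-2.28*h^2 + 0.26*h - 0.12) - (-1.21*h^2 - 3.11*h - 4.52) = -1.07*h^2 + 3.37*h + 4.4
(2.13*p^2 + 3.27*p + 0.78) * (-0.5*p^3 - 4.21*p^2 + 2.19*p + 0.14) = -1.065*p^5 - 10.6023*p^4 - 9.492*p^3 + 4.1757*p^2 + 2.166*p + 0.1092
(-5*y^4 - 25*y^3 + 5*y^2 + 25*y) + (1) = -5*y^4 - 25*y^3 + 5*y^2 + 25*y + 1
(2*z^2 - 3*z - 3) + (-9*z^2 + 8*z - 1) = -7*z^2 + 5*z - 4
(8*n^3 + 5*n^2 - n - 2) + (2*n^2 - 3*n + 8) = 8*n^3 + 7*n^2 - 4*n + 6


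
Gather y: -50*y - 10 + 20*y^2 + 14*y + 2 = 20*y^2 - 36*y - 8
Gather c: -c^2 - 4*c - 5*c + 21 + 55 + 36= -c^2 - 9*c + 112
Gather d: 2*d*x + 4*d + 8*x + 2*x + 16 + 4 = d*(2*x + 4) + 10*x + 20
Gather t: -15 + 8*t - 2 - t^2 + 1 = -t^2 + 8*t - 16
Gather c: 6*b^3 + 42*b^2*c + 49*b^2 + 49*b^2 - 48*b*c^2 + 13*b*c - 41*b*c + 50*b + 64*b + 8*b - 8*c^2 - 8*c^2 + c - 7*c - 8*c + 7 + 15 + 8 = 6*b^3 + 98*b^2 + 122*b + c^2*(-48*b - 16) + c*(42*b^2 - 28*b - 14) + 30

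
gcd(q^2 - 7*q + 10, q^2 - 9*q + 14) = q - 2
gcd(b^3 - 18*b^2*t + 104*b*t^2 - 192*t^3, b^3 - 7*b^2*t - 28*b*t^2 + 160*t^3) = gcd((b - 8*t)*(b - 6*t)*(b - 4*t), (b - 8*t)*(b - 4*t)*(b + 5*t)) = b^2 - 12*b*t + 32*t^2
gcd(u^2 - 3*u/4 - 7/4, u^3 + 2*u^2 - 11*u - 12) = u + 1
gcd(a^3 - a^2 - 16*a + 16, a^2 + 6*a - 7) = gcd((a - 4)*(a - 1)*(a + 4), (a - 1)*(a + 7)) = a - 1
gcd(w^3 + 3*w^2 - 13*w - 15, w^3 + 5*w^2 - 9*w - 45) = w^2 + 2*w - 15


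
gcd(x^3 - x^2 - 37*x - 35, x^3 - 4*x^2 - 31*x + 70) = x^2 - 2*x - 35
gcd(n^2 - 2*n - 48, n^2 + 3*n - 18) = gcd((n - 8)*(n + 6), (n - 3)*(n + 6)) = n + 6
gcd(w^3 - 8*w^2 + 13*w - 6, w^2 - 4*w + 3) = w - 1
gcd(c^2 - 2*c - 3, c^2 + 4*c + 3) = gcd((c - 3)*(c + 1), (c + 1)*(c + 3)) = c + 1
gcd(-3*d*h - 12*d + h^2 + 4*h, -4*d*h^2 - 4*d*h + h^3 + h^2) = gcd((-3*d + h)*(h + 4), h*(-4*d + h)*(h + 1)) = 1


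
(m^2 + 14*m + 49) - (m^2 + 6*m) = 8*m + 49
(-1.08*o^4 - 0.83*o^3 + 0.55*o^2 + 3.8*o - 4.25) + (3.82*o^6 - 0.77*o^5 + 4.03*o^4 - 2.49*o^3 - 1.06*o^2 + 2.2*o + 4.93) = 3.82*o^6 - 0.77*o^5 + 2.95*o^4 - 3.32*o^3 - 0.51*o^2 + 6.0*o + 0.68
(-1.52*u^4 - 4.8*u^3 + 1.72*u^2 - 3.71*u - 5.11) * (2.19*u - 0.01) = -3.3288*u^5 - 10.4968*u^4 + 3.8148*u^3 - 8.1421*u^2 - 11.1538*u + 0.0511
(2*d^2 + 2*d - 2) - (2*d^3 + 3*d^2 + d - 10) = -2*d^3 - d^2 + d + 8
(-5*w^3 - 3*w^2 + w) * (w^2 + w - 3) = -5*w^5 - 8*w^4 + 13*w^3 + 10*w^2 - 3*w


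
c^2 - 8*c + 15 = (c - 5)*(c - 3)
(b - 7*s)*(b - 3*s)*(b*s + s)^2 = b^4*s^2 - 10*b^3*s^3 + 2*b^3*s^2 + 21*b^2*s^4 - 20*b^2*s^3 + b^2*s^2 + 42*b*s^4 - 10*b*s^3 + 21*s^4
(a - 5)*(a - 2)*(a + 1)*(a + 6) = a^4 - 33*a^2 + 28*a + 60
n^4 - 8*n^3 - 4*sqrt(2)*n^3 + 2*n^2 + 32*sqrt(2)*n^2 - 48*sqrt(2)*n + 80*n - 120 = (n - 6)*(n - 2)*(n - 5*sqrt(2))*(n + sqrt(2))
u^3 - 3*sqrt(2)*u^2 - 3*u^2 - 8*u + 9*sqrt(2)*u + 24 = (u - 3)*(u - 4*sqrt(2))*(u + sqrt(2))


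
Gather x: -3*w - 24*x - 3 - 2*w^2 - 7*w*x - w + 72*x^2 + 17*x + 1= -2*w^2 - 4*w + 72*x^2 + x*(-7*w - 7) - 2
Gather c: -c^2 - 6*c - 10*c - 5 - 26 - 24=-c^2 - 16*c - 55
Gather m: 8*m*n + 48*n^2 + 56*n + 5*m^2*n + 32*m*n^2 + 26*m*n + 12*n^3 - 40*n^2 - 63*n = 5*m^2*n + m*(32*n^2 + 34*n) + 12*n^3 + 8*n^2 - 7*n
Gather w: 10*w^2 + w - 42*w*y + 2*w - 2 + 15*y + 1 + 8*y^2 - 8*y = 10*w^2 + w*(3 - 42*y) + 8*y^2 + 7*y - 1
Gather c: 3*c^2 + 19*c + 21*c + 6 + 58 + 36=3*c^2 + 40*c + 100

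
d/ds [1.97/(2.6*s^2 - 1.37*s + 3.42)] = (2.6989 - 10.244*s)/(2.6*s^2 - 1.37*s + 3.42)^2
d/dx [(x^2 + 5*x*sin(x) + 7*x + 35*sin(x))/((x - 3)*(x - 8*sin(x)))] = (13*x^3*cos(x) - 13*x^2*sin(x) + 52*x^2*cos(x) - 10*x^2 - 22*x*sin(x) - 273*x*cos(x) + 400*sin(x)^2 + 273*sin(x))/((x - 3)^2*(x - 8*sin(x))^2)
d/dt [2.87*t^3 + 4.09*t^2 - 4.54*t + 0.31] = 8.61*t^2 + 8.18*t - 4.54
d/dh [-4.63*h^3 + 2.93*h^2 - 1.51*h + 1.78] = -13.89*h^2 + 5.86*h - 1.51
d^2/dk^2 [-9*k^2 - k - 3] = -18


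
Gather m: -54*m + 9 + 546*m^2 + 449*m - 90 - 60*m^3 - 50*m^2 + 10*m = -60*m^3 + 496*m^2 + 405*m - 81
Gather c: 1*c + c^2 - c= c^2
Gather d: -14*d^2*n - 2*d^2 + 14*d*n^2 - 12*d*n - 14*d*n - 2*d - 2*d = d^2*(-14*n - 2) + d*(14*n^2 - 26*n - 4)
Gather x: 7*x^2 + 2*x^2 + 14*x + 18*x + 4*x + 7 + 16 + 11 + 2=9*x^2 + 36*x + 36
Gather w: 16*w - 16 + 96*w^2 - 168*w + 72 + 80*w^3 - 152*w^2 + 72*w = 80*w^3 - 56*w^2 - 80*w + 56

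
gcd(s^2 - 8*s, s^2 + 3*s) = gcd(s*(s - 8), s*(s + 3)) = s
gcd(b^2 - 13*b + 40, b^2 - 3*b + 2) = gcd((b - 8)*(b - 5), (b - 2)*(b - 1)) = 1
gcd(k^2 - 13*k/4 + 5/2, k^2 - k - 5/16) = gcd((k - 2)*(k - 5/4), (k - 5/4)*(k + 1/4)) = k - 5/4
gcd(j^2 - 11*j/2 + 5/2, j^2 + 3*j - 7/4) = j - 1/2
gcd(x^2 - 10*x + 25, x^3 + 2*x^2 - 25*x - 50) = x - 5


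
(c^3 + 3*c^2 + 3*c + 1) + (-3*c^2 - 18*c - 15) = c^3 - 15*c - 14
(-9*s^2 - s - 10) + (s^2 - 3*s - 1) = -8*s^2 - 4*s - 11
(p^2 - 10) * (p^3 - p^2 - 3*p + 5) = p^5 - p^4 - 13*p^3 + 15*p^2 + 30*p - 50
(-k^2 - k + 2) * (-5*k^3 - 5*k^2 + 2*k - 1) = 5*k^5 + 10*k^4 - 7*k^3 - 11*k^2 + 5*k - 2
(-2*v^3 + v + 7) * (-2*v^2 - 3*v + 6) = 4*v^5 + 6*v^4 - 14*v^3 - 17*v^2 - 15*v + 42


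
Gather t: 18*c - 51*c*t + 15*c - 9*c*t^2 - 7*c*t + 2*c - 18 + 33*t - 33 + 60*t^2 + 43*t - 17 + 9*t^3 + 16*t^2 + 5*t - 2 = 35*c + 9*t^3 + t^2*(76 - 9*c) + t*(81 - 58*c) - 70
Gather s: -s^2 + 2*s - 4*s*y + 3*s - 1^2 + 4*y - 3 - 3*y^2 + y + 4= -s^2 + s*(5 - 4*y) - 3*y^2 + 5*y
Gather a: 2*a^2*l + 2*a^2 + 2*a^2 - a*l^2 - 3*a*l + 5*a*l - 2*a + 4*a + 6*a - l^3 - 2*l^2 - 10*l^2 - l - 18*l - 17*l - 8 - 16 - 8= a^2*(2*l + 4) + a*(-l^2 + 2*l + 8) - l^3 - 12*l^2 - 36*l - 32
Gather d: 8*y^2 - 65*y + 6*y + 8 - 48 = 8*y^2 - 59*y - 40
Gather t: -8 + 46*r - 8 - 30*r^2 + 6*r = -30*r^2 + 52*r - 16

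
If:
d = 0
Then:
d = 0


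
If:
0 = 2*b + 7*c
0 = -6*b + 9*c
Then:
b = 0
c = 0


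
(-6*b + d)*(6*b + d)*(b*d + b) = -36*b^3*d - 36*b^3 + b*d^3 + b*d^2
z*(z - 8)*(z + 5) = z^3 - 3*z^2 - 40*z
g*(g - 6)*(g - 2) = g^3 - 8*g^2 + 12*g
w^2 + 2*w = w*(w + 2)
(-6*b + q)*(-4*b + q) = 24*b^2 - 10*b*q + q^2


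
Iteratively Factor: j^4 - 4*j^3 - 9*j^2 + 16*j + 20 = (j - 2)*(j^3 - 2*j^2 - 13*j - 10) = (j - 5)*(j - 2)*(j^2 + 3*j + 2) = (j - 5)*(j - 2)*(j + 1)*(j + 2)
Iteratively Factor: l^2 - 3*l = (l - 3)*(l)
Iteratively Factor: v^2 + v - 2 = (v - 1)*(v + 2)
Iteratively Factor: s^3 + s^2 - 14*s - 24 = (s + 3)*(s^2 - 2*s - 8) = (s + 2)*(s + 3)*(s - 4)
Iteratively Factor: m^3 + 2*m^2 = (m)*(m^2 + 2*m) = m^2*(m + 2)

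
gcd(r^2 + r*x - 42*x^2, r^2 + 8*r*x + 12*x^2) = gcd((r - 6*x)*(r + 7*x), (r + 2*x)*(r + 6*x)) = 1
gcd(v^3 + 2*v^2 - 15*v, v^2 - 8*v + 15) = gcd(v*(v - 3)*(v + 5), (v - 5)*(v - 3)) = v - 3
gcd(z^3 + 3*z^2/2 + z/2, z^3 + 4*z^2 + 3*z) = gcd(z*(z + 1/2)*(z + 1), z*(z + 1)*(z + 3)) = z^2 + z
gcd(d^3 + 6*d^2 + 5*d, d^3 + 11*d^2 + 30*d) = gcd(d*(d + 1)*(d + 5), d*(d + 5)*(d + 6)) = d^2 + 5*d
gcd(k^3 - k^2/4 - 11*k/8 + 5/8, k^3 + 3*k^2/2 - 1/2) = k - 1/2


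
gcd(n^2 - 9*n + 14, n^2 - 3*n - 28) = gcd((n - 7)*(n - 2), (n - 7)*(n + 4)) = n - 7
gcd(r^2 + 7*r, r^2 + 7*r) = r^2 + 7*r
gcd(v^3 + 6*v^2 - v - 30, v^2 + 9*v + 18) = v + 3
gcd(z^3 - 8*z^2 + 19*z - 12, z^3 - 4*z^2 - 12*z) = 1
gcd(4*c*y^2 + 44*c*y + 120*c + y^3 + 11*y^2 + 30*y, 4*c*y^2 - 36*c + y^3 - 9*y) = 4*c + y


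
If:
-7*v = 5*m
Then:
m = -7*v/5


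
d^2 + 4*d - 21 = (d - 3)*(d + 7)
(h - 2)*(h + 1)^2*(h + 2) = h^4 + 2*h^3 - 3*h^2 - 8*h - 4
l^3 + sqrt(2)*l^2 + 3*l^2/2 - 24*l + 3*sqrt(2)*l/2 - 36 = (l + 3/2)*(l - 3*sqrt(2))*(l + 4*sqrt(2))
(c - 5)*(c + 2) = c^2 - 3*c - 10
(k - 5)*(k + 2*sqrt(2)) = k^2 - 5*k + 2*sqrt(2)*k - 10*sqrt(2)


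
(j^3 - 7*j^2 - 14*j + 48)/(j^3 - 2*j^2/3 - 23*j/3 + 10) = 3*(j - 8)/(3*j - 5)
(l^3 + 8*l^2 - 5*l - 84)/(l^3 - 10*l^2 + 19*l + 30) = (l^3 + 8*l^2 - 5*l - 84)/(l^3 - 10*l^2 + 19*l + 30)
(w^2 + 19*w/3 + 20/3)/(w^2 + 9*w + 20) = (w + 4/3)/(w + 4)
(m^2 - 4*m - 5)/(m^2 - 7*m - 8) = (m - 5)/(m - 8)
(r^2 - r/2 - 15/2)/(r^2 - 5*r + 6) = (r + 5/2)/(r - 2)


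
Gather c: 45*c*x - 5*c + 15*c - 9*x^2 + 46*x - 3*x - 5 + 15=c*(45*x + 10) - 9*x^2 + 43*x + 10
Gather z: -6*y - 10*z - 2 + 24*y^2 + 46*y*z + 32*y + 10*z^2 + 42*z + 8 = 24*y^2 + 26*y + 10*z^2 + z*(46*y + 32) + 6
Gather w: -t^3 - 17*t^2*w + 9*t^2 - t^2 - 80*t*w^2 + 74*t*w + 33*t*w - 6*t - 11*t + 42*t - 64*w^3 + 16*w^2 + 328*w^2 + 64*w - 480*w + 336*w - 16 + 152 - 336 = -t^3 + 8*t^2 + 25*t - 64*w^3 + w^2*(344 - 80*t) + w*(-17*t^2 + 107*t - 80) - 200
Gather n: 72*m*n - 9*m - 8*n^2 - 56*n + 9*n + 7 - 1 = -9*m - 8*n^2 + n*(72*m - 47) + 6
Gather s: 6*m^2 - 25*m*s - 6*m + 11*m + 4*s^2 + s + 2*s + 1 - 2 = 6*m^2 + 5*m + 4*s^2 + s*(3 - 25*m) - 1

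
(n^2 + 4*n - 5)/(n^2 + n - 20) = (n - 1)/(n - 4)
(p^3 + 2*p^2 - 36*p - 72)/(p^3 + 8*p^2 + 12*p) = (p - 6)/p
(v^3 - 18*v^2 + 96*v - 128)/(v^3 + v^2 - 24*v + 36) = (v^2 - 16*v + 64)/(v^2 + 3*v - 18)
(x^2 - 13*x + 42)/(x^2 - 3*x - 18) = (x - 7)/(x + 3)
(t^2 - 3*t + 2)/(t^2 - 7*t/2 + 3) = 2*(t - 1)/(2*t - 3)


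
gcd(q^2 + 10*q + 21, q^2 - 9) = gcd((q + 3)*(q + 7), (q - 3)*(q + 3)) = q + 3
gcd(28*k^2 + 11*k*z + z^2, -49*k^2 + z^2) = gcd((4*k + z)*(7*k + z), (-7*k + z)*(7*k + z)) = 7*k + z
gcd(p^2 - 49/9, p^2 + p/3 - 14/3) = p + 7/3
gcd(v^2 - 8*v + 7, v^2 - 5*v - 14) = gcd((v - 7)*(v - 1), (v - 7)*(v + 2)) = v - 7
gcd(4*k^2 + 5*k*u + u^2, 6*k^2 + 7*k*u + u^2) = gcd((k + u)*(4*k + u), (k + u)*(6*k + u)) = k + u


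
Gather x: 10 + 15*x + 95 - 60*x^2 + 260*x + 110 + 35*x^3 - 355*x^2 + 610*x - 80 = 35*x^3 - 415*x^2 + 885*x + 135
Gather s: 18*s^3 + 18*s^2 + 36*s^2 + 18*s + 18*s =18*s^3 + 54*s^2 + 36*s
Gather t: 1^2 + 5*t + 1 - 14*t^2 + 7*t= -14*t^2 + 12*t + 2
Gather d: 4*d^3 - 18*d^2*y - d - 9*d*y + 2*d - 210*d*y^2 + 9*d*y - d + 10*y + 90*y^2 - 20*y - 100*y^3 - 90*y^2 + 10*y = 4*d^3 - 18*d^2*y - 210*d*y^2 - 100*y^3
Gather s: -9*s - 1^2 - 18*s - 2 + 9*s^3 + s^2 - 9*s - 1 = 9*s^3 + s^2 - 36*s - 4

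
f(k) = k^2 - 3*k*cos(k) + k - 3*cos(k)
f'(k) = 3*k*sin(k) + 2*k + 3*sin(k) - 3*cos(k) + 1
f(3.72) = 29.42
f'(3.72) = 3.21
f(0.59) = -3.03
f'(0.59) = 2.34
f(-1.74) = 0.91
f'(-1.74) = 0.21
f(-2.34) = 0.34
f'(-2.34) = 1.29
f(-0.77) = -0.67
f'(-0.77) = -3.17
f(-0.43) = -1.80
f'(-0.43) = -3.30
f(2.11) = 11.35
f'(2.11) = 14.77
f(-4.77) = 18.63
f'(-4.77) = -20.00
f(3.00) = 23.88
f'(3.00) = 11.66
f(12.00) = 123.09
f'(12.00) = 1.54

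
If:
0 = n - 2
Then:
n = 2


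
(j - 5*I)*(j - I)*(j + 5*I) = j^3 - I*j^2 + 25*j - 25*I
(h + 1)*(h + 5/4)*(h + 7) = h^3 + 37*h^2/4 + 17*h + 35/4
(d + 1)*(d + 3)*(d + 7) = d^3 + 11*d^2 + 31*d + 21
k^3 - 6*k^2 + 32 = (k - 4)^2*(k + 2)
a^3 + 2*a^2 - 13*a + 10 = (a - 2)*(a - 1)*(a + 5)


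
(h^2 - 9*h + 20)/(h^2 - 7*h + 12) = (h - 5)/(h - 3)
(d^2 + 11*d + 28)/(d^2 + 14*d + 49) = (d + 4)/(d + 7)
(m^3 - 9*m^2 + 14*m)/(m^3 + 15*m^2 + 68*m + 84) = m*(m^2 - 9*m + 14)/(m^3 + 15*m^2 + 68*m + 84)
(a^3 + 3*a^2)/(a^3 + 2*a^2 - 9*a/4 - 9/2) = 4*a^2*(a + 3)/(4*a^3 + 8*a^2 - 9*a - 18)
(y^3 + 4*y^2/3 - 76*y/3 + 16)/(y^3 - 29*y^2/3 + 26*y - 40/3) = (y + 6)/(y - 5)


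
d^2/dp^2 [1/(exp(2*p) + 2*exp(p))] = 2*(4*(exp(p) + 1)^2 - (exp(p) + 2)*(2*exp(p) + 1))*exp(-p)/(exp(p) + 2)^3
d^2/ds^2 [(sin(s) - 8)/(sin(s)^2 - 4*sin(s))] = (-9*sin(s)^2 + 28*sin(s) + 80/sin(s) + 253/(2*sin(s)^2) + 21*sin(3*s)/sin(s)^3 + sin(5*s)/(2*sin(s)^3) - 256/sin(s)^3)/(sin(s) - 4)^3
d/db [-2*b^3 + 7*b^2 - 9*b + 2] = -6*b^2 + 14*b - 9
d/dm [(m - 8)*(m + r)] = 2*m + r - 8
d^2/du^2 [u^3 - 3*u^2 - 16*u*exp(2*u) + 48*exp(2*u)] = -64*u*exp(2*u) + 6*u + 128*exp(2*u) - 6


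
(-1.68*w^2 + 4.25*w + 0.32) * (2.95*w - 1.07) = -4.956*w^3 + 14.3351*w^2 - 3.6035*w - 0.3424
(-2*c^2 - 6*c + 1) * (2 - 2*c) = 4*c^3 + 8*c^2 - 14*c + 2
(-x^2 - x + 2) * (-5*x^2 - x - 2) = 5*x^4 + 6*x^3 - 7*x^2 - 4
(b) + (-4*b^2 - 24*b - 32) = -4*b^2 - 23*b - 32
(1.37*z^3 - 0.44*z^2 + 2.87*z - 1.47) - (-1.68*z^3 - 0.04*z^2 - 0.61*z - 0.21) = 3.05*z^3 - 0.4*z^2 + 3.48*z - 1.26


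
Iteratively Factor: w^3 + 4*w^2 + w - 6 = (w + 3)*(w^2 + w - 2) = (w + 2)*(w + 3)*(w - 1)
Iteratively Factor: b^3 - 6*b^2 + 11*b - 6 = (b - 3)*(b^2 - 3*b + 2) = (b - 3)*(b - 1)*(b - 2)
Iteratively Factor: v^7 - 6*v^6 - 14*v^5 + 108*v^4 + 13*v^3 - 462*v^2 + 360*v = (v - 4)*(v^6 - 2*v^5 - 22*v^4 + 20*v^3 + 93*v^2 - 90*v) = v*(v - 4)*(v^5 - 2*v^4 - 22*v^3 + 20*v^2 + 93*v - 90) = v*(v - 4)*(v - 1)*(v^4 - v^3 - 23*v^2 - 3*v + 90) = v*(v - 4)*(v - 2)*(v - 1)*(v^3 + v^2 - 21*v - 45) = v*(v - 5)*(v - 4)*(v - 2)*(v - 1)*(v^2 + 6*v + 9) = v*(v - 5)*(v - 4)*(v - 2)*(v - 1)*(v + 3)*(v + 3)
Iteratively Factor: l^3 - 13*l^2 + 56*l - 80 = (l - 4)*(l^2 - 9*l + 20) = (l - 4)^2*(l - 5)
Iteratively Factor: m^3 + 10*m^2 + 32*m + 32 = (m + 4)*(m^2 + 6*m + 8) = (m + 2)*(m + 4)*(m + 4)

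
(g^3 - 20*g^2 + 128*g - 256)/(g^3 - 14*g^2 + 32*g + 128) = (g - 4)/(g + 2)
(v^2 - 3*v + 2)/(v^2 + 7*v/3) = 3*(v^2 - 3*v + 2)/(v*(3*v + 7))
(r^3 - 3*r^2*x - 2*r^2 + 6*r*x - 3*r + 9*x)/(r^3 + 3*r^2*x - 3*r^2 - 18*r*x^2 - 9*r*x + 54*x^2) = (r + 1)/(r + 6*x)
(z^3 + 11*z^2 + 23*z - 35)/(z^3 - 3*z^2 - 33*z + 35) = (z + 7)/(z - 7)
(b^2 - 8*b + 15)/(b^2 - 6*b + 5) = (b - 3)/(b - 1)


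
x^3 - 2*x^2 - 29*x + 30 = (x - 6)*(x - 1)*(x + 5)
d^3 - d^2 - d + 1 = (d - 1)^2*(d + 1)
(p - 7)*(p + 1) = p^2 - 6*p - 7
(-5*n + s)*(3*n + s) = -15*n^2 - 2*n*s + s^2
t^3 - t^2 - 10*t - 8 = (t - 4)*(t + 1)*(t + 2)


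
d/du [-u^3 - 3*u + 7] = -3*u^2 - 3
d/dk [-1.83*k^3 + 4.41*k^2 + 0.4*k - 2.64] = -5.49*k^2 + 8.82*k + 0.4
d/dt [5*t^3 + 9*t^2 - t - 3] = 15*t^2 + 18*t - 1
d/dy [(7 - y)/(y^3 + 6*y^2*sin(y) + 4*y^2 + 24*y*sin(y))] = (6*y^3*cos(y) + 2*y^3 + 6*y^2*sin(y) - 18*y^2*cos(y) - 17*y^2 - 84*y*sin(y) - 168*y*cos(y) - 56*y - 168*sin(y))/(y^2*(y + 4)^2*(y + 6*sin(y))^2)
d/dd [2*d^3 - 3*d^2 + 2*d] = 6*d^2 - 6*d + 2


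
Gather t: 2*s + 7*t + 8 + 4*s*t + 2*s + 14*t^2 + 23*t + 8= 4*s + 14*t^2 + t*(4*s + 30) + 16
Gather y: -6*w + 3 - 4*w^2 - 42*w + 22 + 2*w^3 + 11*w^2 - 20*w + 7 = 2*w^3 + 7*w^2 - 68*w + 32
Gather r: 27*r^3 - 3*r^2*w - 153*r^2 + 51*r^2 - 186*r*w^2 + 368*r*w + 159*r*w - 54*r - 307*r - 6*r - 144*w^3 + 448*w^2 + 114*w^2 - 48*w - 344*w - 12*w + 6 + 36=27*r^3 + r^2*(-3*w - 102) + r*(-186*w^2 + 527*w - 367) - 144*w^3 + 562*w^2 - 404*w + 42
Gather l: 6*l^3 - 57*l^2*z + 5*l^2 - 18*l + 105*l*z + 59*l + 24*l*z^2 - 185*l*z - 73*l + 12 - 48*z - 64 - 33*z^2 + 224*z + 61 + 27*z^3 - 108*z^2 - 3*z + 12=6*l^3 + l^2*(5 - 57*z) + l*(24*z^2 - 80*z - 32) + 27*z^3 - 141*z^2 + 173*z + 21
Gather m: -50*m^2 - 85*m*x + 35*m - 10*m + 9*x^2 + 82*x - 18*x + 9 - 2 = -50*m^2 + m*(25 - 85*x) + 9*x^2 + 64*x + 7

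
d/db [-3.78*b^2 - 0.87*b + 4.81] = -7.56*b - 0.87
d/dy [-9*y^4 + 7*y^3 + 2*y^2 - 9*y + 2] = -36*y^3 + 21*y^2 + 4*y - 9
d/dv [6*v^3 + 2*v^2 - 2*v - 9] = 18*v^2 + 4*v - 2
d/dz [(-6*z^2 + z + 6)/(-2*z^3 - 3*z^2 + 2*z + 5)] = (-12*z^4 + 4*z^3 + 27*z^2 - 24*z - 7)/(4*z^6 + 12*z^5 + z^4 - 32*z^3 - 26*z^2 + 20*z + 25)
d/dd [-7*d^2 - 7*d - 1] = -14*d - 7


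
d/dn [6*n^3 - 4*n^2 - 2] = 2*n*(9*n - 4)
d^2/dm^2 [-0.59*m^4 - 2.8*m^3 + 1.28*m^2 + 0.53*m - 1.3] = -7.08*m^2 - 16.8*m + 2.56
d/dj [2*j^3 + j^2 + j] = 6*j^2 + 2*j + 1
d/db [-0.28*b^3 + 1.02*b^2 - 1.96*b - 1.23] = -0.84*b^2 + 2.04*b - 1.96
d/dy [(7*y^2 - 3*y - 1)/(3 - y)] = (-7*y^2 + 42*y - 10)/(y^2 - 6*y + 9)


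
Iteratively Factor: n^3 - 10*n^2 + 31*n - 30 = (n - 5)*(n^2 - 5*n + 6) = (n - 5)*(n - 2)*(n - 3)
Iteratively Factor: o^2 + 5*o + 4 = (o + 1)*(o + 4)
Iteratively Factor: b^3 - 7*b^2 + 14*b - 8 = (b - 2)*(b^2 - 5*b + 4) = (b - 4)*(b - 2)*(b - 1)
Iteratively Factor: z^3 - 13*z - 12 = (z + 1)*(z^2 - z - 12) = (z + 1)*(z + 3)*(z - 4)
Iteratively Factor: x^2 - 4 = (x - 2)*(x + 2)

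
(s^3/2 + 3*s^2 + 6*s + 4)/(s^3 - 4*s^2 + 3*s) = (s^3 + 6*s^2 + 12*s + 8)/(2*s*(s^2 - 4*s + 3))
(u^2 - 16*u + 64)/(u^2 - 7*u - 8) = (u - 8)/(u + 1)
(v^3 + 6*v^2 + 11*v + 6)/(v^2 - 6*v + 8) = (v^3 + 6*v^2 + 11*v + 6)/(v^2 - 6*v + 8)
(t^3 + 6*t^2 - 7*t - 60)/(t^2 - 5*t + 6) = (t^2 + 9*t + 20)/(t - 2)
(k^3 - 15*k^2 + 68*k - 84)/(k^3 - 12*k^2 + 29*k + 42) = (k - 2)/(k + 1)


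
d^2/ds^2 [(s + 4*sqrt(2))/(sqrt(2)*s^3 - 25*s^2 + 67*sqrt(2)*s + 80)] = 2*(6*s^5 - 27*sqrt(2)*s^4 - 1109*s^3 + 8628*sqrt(2)*s^2 - 36120*s + 38552*sqrt(2))/(2*sqrt(2)*s^9 - 150*s^8 + 2277*sqrt(2)*s^7 - 35245*s^6 + 140559*sqrt(2)*s^5 - 459030*s^4 - 183274*sqrt(2)*s^3 + 1674720*s^2 + 1286400*sqrt(2)*s + 512000)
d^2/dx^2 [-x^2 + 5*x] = -2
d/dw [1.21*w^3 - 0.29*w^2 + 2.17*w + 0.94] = 3.63*w^2 - 0.58*w + 2.17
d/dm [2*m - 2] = 2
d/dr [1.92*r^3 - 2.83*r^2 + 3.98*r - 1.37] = 5.76*r^2 - 5.66*r + 3.98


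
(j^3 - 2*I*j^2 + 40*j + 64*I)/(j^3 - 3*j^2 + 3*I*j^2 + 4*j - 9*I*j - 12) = (j^2 - 6*I*j + 16)/(j^2 - j*(3 + I) + 3*I)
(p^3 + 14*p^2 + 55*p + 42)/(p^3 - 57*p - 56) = (p + 6)/(p - 8)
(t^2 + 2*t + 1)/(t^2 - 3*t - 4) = (t + 1)/(t - 4)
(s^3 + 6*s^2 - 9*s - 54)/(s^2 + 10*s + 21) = (s^2 + 3*s - 18)/(s + 7)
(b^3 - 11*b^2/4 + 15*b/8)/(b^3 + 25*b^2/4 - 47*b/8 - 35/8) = b*(2*b - 3)/(2*b^2 + 15*b + 7)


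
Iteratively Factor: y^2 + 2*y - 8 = (y + 4)*(y - 2)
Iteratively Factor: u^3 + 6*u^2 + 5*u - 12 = (u + 3)*(u^2 + 3*u - 4) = (u + 3)*(u + 4)*(u - 1)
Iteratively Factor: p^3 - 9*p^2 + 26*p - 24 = (p - 4)*(p^2 - 5*p + 6) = (p - 4)*(p - 3)*(p - 2)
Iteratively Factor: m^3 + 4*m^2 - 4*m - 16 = (m - 2)*(m^2 + 6*m + 8) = (m - 2)*(m + 2)*(m + 4)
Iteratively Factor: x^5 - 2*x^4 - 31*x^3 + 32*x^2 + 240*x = (x + 4)*(x^4 - 6*x^3 - 7*x^2 + 60*x) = (x - 4)*(x + 4)*(x^3 - 2*x^2 - 15*x) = x*(x - 4)*(x + 4)*(x^2 - 2*x - 15) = x*(x - 5)*(x - 4)*(x + 4)*(x + 3)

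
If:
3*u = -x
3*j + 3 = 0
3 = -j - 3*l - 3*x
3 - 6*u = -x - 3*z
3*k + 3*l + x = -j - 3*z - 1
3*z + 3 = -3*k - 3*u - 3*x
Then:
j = -1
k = -5/12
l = 7/12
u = 5/12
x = -5/4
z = 1/4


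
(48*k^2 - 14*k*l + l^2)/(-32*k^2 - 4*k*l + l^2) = (-6*k + l)/(4*k + l)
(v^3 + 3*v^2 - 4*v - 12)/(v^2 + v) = (v^3 + 3*v^2 - 4*v - 12)/(v*(v + 1))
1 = 1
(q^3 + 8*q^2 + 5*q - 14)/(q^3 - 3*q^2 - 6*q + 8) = (q + 7)/(q - 4)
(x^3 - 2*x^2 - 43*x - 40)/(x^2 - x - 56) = (x^2 + 6*x + 5)/(x + 7)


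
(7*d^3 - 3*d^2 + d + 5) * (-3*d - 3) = -21*d^4 - 12*d^3 + 6*d^2 - 18*d - 15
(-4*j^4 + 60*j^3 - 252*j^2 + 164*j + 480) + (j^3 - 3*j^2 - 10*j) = -4*j^4 + 61*j^3 - 255*j^2 + 154*j + 480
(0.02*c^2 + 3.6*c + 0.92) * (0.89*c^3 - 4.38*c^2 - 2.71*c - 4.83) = 0.0178*c^5 + 3.1164*c^4 - 15.0034*c^3 - 13.8822*c^2 - 19.8812*c - 4.4436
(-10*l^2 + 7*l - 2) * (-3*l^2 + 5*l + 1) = 30*l^4 - 71*l^3 + 31*l^2 - 3*l - 2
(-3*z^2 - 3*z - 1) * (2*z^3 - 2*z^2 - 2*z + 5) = -6*z^5 + 10*z^3 - 7*z^2 - 13*z - 5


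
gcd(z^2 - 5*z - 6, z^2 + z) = z + 1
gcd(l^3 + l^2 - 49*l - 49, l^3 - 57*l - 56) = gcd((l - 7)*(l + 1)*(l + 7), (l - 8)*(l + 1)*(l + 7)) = l^2 + 8*l + 7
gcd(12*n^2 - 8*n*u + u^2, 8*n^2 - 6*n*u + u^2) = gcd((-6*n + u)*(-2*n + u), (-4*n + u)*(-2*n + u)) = -2*n + u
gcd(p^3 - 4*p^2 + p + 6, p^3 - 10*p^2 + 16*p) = p - 2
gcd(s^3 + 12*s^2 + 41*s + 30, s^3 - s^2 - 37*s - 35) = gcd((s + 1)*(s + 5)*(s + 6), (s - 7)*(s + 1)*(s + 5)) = s^2 + 6*s + 5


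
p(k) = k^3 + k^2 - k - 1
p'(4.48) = 68.17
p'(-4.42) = 48.77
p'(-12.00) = 407.00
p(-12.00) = -1573.00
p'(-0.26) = -1.32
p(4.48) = 104.51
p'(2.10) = 16.43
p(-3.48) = -27.55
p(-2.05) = -3.36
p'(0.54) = 0.95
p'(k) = 3*k^2 + 2*k - 1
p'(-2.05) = 7.51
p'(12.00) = 455.00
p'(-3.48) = 28.37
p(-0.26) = -0.69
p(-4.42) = -63.39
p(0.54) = -1.09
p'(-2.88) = 18.12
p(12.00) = 1859.00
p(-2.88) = -13.71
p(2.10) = 10.57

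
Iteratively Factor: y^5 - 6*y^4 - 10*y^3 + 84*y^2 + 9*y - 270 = (y - 3)*(y^4 - 3*y^3 - 19*y^2 + 27*y + 90) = (y - 5)*(y - 3)*(y^3 + 2*y^2 - 9*y - 18) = (y - 5)*(y - 3)*(y + 3)*(y^2 - y - 6) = (y - 5)*(y - 3)*(y + 2)*(y + 3)*(y - 3)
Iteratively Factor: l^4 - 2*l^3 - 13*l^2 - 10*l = (l + 1)*(l^3 - 3*l^2 - 10*l) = (l + 1)*(l + 2)*(l^2 - 5*l) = (l - 5)*(l + 1)*(l + 2)*(l)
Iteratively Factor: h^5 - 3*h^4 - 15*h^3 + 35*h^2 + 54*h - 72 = (h + 2)*(h^4 - 5*h^3 - 5*h^2 + 45*h - 36) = (h - 1)*(h + 2)*(h^3 - 4*h^2 - 9*h + 36) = (h - 4)*(h - 1)*(h + 2)*(h^2 - 9) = (h - 4)*(h - 1)*(h + 2)*(h + 3)*(h - 3)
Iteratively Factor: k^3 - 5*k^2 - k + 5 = (k + 1)*(k^2 - 6*k + 5) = (k - 1)*(k + 1)*(k - 5)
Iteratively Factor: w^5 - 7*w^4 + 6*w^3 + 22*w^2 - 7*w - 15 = (w - 5)*(w^4 - 2*w^3 - 4*w^2 + 2*w + 3) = (w - 5)*(w - 3)*(w^3 + w^2 - w - 1) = (w - 5)*(w - 3)*(w + 1)*(w^2 - 1) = (w - 5)*(w - 3)*(w - 1)*(w + 1)*(w + 1)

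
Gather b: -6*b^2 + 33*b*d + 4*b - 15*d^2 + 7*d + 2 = -6*b^2 + b*(33*d + 4) - 15*d^2 + 7*d + 2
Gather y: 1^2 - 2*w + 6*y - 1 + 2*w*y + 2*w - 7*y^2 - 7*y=-7*y^2 + y*(2*w - 1)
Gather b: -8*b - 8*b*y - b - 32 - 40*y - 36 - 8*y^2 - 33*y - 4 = b*(-8*y - 9) - 8*y^2 - 73*y - 72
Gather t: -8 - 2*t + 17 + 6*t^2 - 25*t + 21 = 6*t^2 - 27*t + 30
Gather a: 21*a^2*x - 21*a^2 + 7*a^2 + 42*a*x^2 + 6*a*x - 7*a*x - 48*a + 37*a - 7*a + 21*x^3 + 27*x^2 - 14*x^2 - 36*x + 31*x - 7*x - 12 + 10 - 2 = a^2*(21*x - 14) + a*(42*x^2 - x - 18) + 21*x^3 + 13*x^2 - 12*x - 4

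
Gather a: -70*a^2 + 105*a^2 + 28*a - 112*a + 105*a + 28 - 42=35*a^2 + 21*a - 14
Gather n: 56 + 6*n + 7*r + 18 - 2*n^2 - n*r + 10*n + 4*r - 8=-2*n^2 + n*(16 - r) + 11*r + 66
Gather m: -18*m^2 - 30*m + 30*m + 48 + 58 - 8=98 - 18*m^2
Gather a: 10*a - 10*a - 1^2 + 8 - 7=0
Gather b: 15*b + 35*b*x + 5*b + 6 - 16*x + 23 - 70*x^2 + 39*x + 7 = b*(35*x + 20) - 70*x^2 + 23*x + 36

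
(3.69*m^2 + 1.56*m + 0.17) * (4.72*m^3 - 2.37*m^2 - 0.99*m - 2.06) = 17.4168*m^5 - 1.3821*m^4 - 6.5479*m^3 - 9.5487*m^2 - 3.3819*m - 0.3502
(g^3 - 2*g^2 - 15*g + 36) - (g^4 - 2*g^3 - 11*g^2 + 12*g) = -g^4 + 3*g^3 + 9*g^2 - 27*g + 36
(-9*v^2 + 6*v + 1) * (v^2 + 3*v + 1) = -9*v^4 - 21*v^3 + 10*v^2 + 9*v + 1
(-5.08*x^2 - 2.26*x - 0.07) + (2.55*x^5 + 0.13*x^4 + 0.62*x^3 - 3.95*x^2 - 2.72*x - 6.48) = 2.55*x^5 + 0.13*x^4 + 0.62*x^3 - 9.03*x^2 - 4.98*x - 6.55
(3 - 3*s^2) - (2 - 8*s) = -3*s^2 + 8*s + 1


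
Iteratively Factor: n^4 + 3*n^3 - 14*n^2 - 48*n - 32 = (n + 1)*(n^3 + 2*n^2 - 16*n - 32) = (n + 1)*(n + 2)*(n^2 - 16) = (n + 1)*(n + 2)*(n + 4)*(n - 4)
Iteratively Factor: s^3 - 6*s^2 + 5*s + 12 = (s + 1)*(s^2 - 7*s + 12) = (s - 4)*(s + 1)*(s - 3)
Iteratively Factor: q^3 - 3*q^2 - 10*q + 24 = (q - 4)*(q^2 + q - 6) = (q - 4)*(q + 3)*(q - 2)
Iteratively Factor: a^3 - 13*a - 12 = (a + 3)*(a^2 - 3*a - 4) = (a + 1)*(a + 3)*(a - 4)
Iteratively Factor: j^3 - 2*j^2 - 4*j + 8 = (j - 2)*(j^2 - 4) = (j - 2)*(j + 2)*(j - 2)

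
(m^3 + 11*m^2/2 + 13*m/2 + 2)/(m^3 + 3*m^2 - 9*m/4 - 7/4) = 2*(m^2 + 5*m + 4)/(2*m^2 + 5*m - 7)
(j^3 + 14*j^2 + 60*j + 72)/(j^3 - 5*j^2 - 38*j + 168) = (j^2 + 8*j + 12)/(j^2 - 11*j + 28)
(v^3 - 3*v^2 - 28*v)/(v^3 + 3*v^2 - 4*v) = (v - 7)/(v - 1)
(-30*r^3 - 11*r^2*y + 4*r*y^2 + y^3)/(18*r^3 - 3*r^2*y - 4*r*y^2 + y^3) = (5*r + y)/(-3*r + y)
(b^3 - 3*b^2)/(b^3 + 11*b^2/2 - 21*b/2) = 2*b*(b - 3)/(2*b^2 + 11*b - 21)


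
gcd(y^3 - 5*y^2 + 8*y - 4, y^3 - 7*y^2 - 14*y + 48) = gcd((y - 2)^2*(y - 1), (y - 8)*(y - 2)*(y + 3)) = y - 2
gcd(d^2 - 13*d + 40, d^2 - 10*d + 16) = d - 8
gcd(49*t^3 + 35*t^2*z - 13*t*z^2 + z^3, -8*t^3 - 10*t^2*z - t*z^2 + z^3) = t + z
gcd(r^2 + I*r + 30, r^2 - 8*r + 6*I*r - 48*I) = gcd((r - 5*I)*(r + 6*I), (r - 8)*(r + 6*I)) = r + 6*I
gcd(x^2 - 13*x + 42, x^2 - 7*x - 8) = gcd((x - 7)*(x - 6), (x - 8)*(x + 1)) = 1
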